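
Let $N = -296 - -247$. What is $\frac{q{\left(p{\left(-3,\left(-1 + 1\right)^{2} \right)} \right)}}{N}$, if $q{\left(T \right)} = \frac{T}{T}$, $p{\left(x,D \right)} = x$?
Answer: $- \frac{1}{49} \approx -0.020408$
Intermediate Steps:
$q{\left(T \right)} = 1$
$N = -49$ ($N = -296 + 247 = -49$)
$\frac{q{\left(p{\left(-3,\left(-1 + 1\right)^{2} \right)} \right)}}{N} = 1 \frac{1}{-49} = 1 \left(- \frac{1}{49}\right) = - \frac{1}{49}$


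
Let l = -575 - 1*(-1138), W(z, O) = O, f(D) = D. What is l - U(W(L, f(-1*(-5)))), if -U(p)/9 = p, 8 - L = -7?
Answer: 608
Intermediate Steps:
L = 15 (L = 8 - 1*(-7) = 8 + 7 = 15)
U(p) = -9*p
l = 563 (l = -575 + 1138 = 563)
l - U(W(L, f(-1*(-5)))) = 563 - (-9)*(-1*(-5)) = 563 - (-9)*5 = 563 - 1*(-45) = 563 + 45 = 608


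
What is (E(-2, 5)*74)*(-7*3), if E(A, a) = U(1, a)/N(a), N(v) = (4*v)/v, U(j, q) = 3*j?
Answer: -2331/2 ≈ -1165.5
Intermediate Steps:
N(v) = 4
E(A, a) = ¾ (E(A, a) = (3*1)/4 = 3*(¼) = ¾)
(E(-2, 5)*74)*(-7*3) = ((¾)*74)*(-7*3) = (111/2)*(-21) = -2331/2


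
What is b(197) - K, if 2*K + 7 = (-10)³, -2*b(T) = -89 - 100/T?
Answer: 108006/197 ≈ 548.25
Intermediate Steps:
b(T) = 89/2 + 50/T (b(T) = -(-89 - 100/T)/2 = 89/2 + 50/T)
K = -1007/2 (K = -7/2 + (½)*(-10)³ = -7/2 + (½)*(-1000) = -7/2 - 500 = -1007/2 ≈ -503.50)
b(197) - K = (89/2 + 50/197) - 1*(-1007/2) = (89/2 + 50*(1/197)) + 1007/2 = (89/2 + 50/197) + 1007/2 = 17633/394 + 1007/2 = 108006/197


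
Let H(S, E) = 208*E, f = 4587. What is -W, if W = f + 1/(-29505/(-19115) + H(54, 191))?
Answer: -696701292238/151886045 ≈ -4587.0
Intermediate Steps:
W = 696701292238/151886045 (W = 4587 + 1/(-29505/(-19115) + 208*191) = 4587 + 1/(-29505*(-1/19115) + 39728) = 4587 + 1/(5901/3823 + 39728) = 4587 + 1/(151886045/3823) = 4587 + 3823/151886045 = 696701292238/151886045 ≈ 4587.0)
-W = -1*696701292238/151886045 = -696701292238/151886045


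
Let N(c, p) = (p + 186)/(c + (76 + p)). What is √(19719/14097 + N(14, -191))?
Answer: 2*√81556041358/474599 ≈ 1.2035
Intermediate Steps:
N(c, p) = (186 + p)/(76 + c + p)
√(19719/14097 + N(14, -191)) = √(19719/14097 + (186 - 191)/(76 + 14 - 191)) = √(19719*(1/14097) - 5/(-101)) = √(6573/4699 - 1/101*(-5)) = √(6573/4699 + 5/101) = √(687368/474599) = 2*√81556041358/474599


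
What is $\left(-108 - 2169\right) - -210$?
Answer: $-2067$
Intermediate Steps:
$\left(-108 - 2169\right) - -210 = -2277 + 210 = -2067$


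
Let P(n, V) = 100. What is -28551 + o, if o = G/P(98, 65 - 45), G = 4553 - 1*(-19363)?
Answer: -707796/25 ≈ -28312.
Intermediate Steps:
G = 23916 (G = 4553 + 19363 = 23916)
o = 5979/25 (o = 23916/100 = 23916*(1/100) = 5979/25 ≈ 239.16)
-28551 + o = -28551 + 5979/25 = -707796/25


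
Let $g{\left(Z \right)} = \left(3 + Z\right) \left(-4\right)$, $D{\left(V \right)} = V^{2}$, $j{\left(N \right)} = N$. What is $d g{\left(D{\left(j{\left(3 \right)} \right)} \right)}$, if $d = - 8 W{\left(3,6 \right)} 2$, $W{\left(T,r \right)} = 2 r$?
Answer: $9216$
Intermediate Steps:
$g{\left(Z \right)} = -12 - 4 Z$
$d = -192$ ($d = - 8 \cdot 2 \cdot 6 \cdot 2 = \left(-8\right) 12 \cdot 2 = \left(-96\right) 2 = -192$)
$d g{\left(D{\left(j{\left(3 \right)} \right)} \right)} = - 192 \left(-12 - 4 \cdot 3^{2}\right) = - 192 \left(-12 - 36\right) = \left(-192\right) \left(-48\right) = 9216$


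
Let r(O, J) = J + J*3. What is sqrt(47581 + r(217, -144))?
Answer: sqrt(47005) ≈ 216.81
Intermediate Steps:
r(O, J) = 4*J (r(O, J) = J + 3*J = 4*J)
sqrt(47581 + r(217, -144)) = sqrt(47581 + 4*(-144)) = sqrt(47581 - 576) = sqrt(47005)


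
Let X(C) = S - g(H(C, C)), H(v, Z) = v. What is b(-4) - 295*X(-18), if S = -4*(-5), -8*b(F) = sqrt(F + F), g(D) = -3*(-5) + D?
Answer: -6785 - I*sqrt(2)/4 ≈ -6785.0 - 0.35355*I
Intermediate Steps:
g(D) = 15 + D
b(F) = -sqrt(2)*sqrt(F)/8 (b(F) = -sqrt(F + F)/8 = -sqrt(2)*sqrt(F)/8)
S = 20
X(C) = 5 - C (X(C) = 20 - (15 + C) = 20 + (-15 - C) = 5 - C)
b(-4) - 295*X(-18) = -sqrt(2)*sqrt(-4)/8 - 295*(5 - 1*(-18)) = -sqrt(2)*2*I/8 - 295*(5 + 18) = -I*sqrt(2)/4 - 295*23 = -I*sqrt(2)/4 - 6785 = -6785 - I*sqrt(2)/4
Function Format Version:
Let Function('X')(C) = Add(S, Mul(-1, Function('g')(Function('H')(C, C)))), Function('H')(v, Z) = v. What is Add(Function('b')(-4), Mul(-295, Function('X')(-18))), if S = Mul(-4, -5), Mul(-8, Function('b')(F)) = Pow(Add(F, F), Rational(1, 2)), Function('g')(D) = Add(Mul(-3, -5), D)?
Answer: Add(-6785, Mul(Rational(-1, 4), I, Pow(2, Rational(1, 2)))) ≈ Add(-6785.0, Mul(-0.35355, I))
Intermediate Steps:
Function('g')(D) = Add(15, D)
Function('b')(F) = Mul(Rational(-1, 8), Pow(2, Rational(1, 2)), Pow(F, Rational(1, 2))) (Function('b')(F) = Mul(Rational(-1, 8), Pow(Add(F, F), Rational(1, 2))) = Mul(Rational(-1, 8), Pow(Mul(2, F), Rational(1, 2))) = Mul(Rational(-1, 8), Mul(Pow(2, Rational(1, 2)), Pow(F, Rational(1, 2)))) = Mul(Rational(-1, 8), Pow(2, Rational(1, 2)), Pow(F, Rational(1, 2))))
S = 20
Function('X')(C) = Add(5, Mul(-1, C)) (Function('X')(C) = Add(20, Mul(-1, Add(15, C))) = Add(20, Add(-15, Mul(-1, C))) = Add(5, Mul(-1, C)))
Add(Function('b')(-4), Mul(-295, Function('X')(-18))) = Add(Mul(Rational(-1, 8), Pow(2, Rational(1, 2)), Pow(-4, Rational(1, 2))), Mul(-295, Add(5, Mul(-1, -18)))) = Add(Mul(Rational(-1, 8), Pow(2, Rational(1, 2)), Mul(2, I)), Mul(-295, Add(5, 18))) = Add(Mul(Rational(-1, 4), I, Pow(2, Rational(1, 2))), Mul(-295, 23)) = Add(Mul(Rational(-1, 4), I, Pow(2, Rational(1, 2))), -6785) = Add(-6785, Mul(Rational(-1, 4), I, Pow(2, Rational(1, 2))))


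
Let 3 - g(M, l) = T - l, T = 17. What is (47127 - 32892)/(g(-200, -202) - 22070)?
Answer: -14235/22286 ≈ -0.63874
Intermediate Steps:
g(M, l) = -14 + l (g(M, l) = 3 - (17 - l) = 3 + (-17 + l) = -14 + l)
(47127 - 32892)/(g(-200, -202) - 22070) = (47127 - 32892)/((-14 - 202) - 22070) = 14235/(-216 - 22070) = 14235/(-22286) = 14235*(-1/22286) = -14235/22286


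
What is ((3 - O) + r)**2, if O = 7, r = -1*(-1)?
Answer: 9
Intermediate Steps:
r = 1
((3 - O) + r)**2 = ((3 - 1*7) + 1)**2 = ((3 - 7) + 1)**2 = (-4 + 1)**2 = (-3)**2 = 9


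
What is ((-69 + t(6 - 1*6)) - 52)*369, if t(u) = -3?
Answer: -45756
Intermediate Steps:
((-69 + t(6 - 1*6)) - 52)*369 = ((-69 - 3) - 52)*369 = (-72 - 52)*369 = -124*369 = -45756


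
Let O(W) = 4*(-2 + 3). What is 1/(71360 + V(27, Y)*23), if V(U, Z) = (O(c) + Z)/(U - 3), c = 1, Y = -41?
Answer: 24/1711789 ≈ 1.4020e-5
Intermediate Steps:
O(W) = 4 (O(W) = 4*1 = 4)
V(U, Z) = (4 + Z)/(-3 + U) (V(U, Z) = (4 + Z)/(U - 3) = (4 + Z)/(-3 + U))
1/(71360 + V(27, Y)*23) = 1/(71360 + ((4 - 41)/(-3 + 27))*23) = 1/(71360 + (-37/24)*23) = 1/(71360 + ((1/24)*(-37))*23) = 1/(71360 - 37/24*23) = 1/(71360 - 851/24) = 1/(1711789/24) = 24/1711789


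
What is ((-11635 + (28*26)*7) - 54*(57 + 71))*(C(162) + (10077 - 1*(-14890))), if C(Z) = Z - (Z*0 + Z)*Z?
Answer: 14997865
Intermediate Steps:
C(Z) = Z - Z² (C(Z) = Z - (0 + Z)*Z = Z - Z*Z = Z - Z²)
((-11635 + (28*26)*7) - 54*(57 + 71))*(C(162) + (10077 - 1*(-14890))) = ((-11635 + (28*26)*7) - 54*(57 + 71))*(162*(1 - 1*162) + (10077 - 1*(-14890))) = ((-11635 + 728*7) - 54*128)*(162*(1 - 162) + (10077 + 14890)) = ((-11635 + 5096) - 6912)*(162*(-161) + 24967) = (-6539 - 6912)*(-26082 + 24967) = -13451*(-1115) = 14997865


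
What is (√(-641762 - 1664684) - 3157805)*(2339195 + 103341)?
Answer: -7713052393480 + 2442536*I*√2306446 ≈ -7.713e+12 + 3.7095e+9*I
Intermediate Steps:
(√(-641762 - 1664684) - 3157805)*(2339195 + 103341) = (√(-2306446) - 3157805)*2442536 = (I*√2306446 - 3157805)*2442536 = (-3157805 + I*√2306446)*2442536 = -7713052393480 + 2442536*I*√2306446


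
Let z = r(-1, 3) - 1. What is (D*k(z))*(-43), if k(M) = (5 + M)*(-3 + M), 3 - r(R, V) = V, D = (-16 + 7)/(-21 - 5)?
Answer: 3096/13 ≈ 238.15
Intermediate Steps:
D = 9/26 (D = -9/(-26) = -9*(-1/26) = 9/26 ≈ 0.34615)
r(R, V) = 3 - V
z = -1 (z = (3 - 1*3) - 1 = (3 - 3) - 1 = 0 - 1 = -1)
k(M) = (-3 + M)*(5 + M)
(D*k(z))*(-43) = (9*(-15 + (-1)² + 2*(-1))/26)*(-43) = (9*(-15 + 1 - 2)/26)*(-43) = ((9/26)*(-16))*(-43) = -72/13*(-43) = 3096/13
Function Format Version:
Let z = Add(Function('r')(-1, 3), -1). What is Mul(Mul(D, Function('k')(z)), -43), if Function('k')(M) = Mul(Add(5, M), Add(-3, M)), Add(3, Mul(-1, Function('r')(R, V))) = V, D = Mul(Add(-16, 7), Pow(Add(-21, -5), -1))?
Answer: Rational(3096, 13) ≈ 238.15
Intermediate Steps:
D = Rational(9, 26) (D = Mul(-9, Pow(-26, -1)) = Mul(-9, Rational(-1, 26)) = Rational(9, 26) ≈ 0.34615)
Function('r')(R, V) = Add(3, Mul(-1, V))
z = -1 (z = Add(Add(3, Mul(-1, 3)), -1) = Add(Add(3, -3), -1) = Add(0, -1) = -1)
Function('k')(M) = Mul(Add(-3, M), Add(5, M))
Mul(Mul(D, Function('k')(z)), -43) = Mul(Mul(Rational(9, 26), Add(-15, Pow(-1, 2), Mul(2, -1))), -43) = Mul(Mul(Rational(9, 26), Add(-15, 1, -2)), -43) = Mul(Mul(Rational(9, 26), -16), -43) = Mul(Rational(-72, 13), -43) = Rational(3096, 13)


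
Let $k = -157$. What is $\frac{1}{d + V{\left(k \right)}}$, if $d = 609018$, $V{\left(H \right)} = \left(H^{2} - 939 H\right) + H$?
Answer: $\frac{1}{780933} \approx 1.2805 \cdot 10^{-6}$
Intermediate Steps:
$V{\left(H \right)} = H^{2} - 938 H$
$\frac{1}{d + V{\left(k \right)}} = \frac{1}{609018 - 157 \left(-938 - 157\right)} = \frac{1}{609018 - -171915} = \frac{1}{609018 + 171915} = \frac{1}{780933}$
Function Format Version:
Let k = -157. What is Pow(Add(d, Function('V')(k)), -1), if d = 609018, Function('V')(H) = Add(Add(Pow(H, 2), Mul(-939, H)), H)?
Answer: Rational(1, 780933) ≈ 1.2805e-6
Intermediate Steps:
Function('V')(H) = Add(Pow(H, 2), Mul(-938, H))
Pow(Add(d, Function('V')(k)), -1) = Pow(Add(609018, Mul(-157, Add(-938, -157))), -1) = Pow(Add(609018, Mul(-157, -1095)), -1) = Pow(Add(609018, 171915), -1) = Pow(780933, -1) = Rational(1, 780933)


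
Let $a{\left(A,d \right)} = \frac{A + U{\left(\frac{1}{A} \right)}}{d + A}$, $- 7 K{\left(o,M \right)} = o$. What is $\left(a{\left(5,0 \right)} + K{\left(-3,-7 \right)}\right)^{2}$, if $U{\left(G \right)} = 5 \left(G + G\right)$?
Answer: $\frac{4096}{1225} \approx 3.3437$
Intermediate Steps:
$U{\left(G \right)} = 10 G$ ($U{\left(G \right)} = 5 \cdot 2 G = 10 G$)
$K{\left(o,M \right)} = - \frac{o}{7}$
$a{\left(A,d \right)} = \frac{A + \frac{10}{A}}{A + d}$ ($a{\left(A,d \right)} = \frac{A + \frac{10}{A}}{d + A} = \frac{A + \frac{10}{A}}{A + d}$)
$\left(a{\left(5,0 \right)} + K{\left(-3,-7 \right)}\right)^{2} = \left(\frac{10 + 5^{2}}{5 \left(5 + 0\right)} - - \frac{3}{7}\right)^{2} = \left(\frac{10 + 25}{5 \cdot 5} + \frac{3}{7}\right)^{2} = \left(\frac{1}{5} \cdot \frac{1}{5} \cdot 35 + \frac{3}{7}\right)^{2} = \left(\frac{7}{5} + \frac{3}{7}\right)^{2} = \left(\frac{64}{35}\right)^{2} = \frac{4096}{1225}$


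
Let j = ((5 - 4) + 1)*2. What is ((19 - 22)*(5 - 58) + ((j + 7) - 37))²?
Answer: 17689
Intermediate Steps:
j = 4 (j = (1 + 1)*2 = 2*2 = 4)
((19 - 22)*(5 - 58) + ((j + 7) - 37))² = ((19 - 22)*(5 - 58) + ((4 + 7) - 37))² = (-3*(-53) + (11 - 37))² = (159 - 26)² = 133² = 17689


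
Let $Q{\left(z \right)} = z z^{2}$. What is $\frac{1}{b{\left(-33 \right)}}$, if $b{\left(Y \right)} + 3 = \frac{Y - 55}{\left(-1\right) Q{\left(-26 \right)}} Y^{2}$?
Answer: $- \frac{2197}{18570} \approx -0.11831$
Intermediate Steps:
$Q{\left(z \right)} = z^{3}$
$b{\left(Y \right)} = -3 + Y^{2} \left(- \frac{55}{17576} + \frac{Y}{17576}\right)$ ($b{\left(Y \right)} = -3 + \frac{Y - 55}{\left(-1\right) \left(-26\right)^{3}} Y^{2} = -3 + \frac{-55 + Y}{\left(-1\right) \left(-17576\right)} Y^{2} = -3 + \frac{-55 + Y}{17576} Y^{2} = -3 + \left(-55 + Y\right) \frac{1}{17576} Y^{2} = -3 + \left(- \frac{55}{17576} + \frac{Y}{17576}\right) Y^{2} = -3 + Y^{2} \left(- \frac{55}{17576} + \frac{Y}{17576}\right)$)
$\frac{1}{b{\left(-33 \right)}} = \frac{1}{-3 - \frac{55 \left(-33\right)^{2}}{17576} + \frac{\left(-33\right)^{3}}{17576}} = \frac{1}{-3 - \frac{59895}{17576} + \frac{1}{17576} \left(-35937\right)} = \frac{1}{-3 - \frac{59895}{17576} - \frac{35937}{17576}} = \frac{1}{- \frac{18570}{2197}} = - \frac{2197}{18570}$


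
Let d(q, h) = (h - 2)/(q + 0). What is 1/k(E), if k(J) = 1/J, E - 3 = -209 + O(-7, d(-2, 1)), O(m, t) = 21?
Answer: -185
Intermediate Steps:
d(q, h) = (-2 + h)/q
E = -185 (E = 3 + (-209 + 21) = 3 - 188 = -185)
1/k(E) = 1/(1/(-185)) = 1/(-1/185) = -185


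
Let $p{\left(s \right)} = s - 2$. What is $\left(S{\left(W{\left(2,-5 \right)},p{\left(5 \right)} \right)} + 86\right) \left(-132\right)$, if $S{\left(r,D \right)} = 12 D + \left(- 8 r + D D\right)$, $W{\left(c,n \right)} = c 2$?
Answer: $-13068$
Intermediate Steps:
$p{\left(s \right)} = -2 + s$ ($p{\left(s \right)} = s - 2 = -2 + s$)
$W{\left(c,n \right)} = 2 c$
$S{\left(r,D \right)} = D^{2} - 8 r + 12 D$ ($S{\left(r,D \right)} = 12 D + \left(- 8 r + D^{2}\right) = 12 D + \left(D^{2} - 8 r\right) = D^{2} - 8 r + 12 D$)
$\left(S{\left(W{\left(2,-5 \right)},p{\left(5 \right)} \right)} + 86\right) \left(-132\right) = \left(\left(\left(-2 + 5\right)^{2} - 8 \cdot 2 \cdot 2 + 12 \left(-2 + 5\right)\right) + 86\right) \left(-132\right) = \left(\left(3^{2} - 32 + 12 \cdot 3\right) + 86\right) \left(-132\right) = \left(\left(9 - 32 + 36\right) + 86\right) \left(-132\right) = \left(13 + 86\right) \left(-132\right) = 99 \left(-132\right) = -13068$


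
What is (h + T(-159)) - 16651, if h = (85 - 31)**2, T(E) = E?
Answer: -13894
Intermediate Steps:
h = 2916 (h = 54**2 = 2916)
(h + T(-159)) - 16651 = (2916 - 159) - 16651 = 2757 - 16651 = -13894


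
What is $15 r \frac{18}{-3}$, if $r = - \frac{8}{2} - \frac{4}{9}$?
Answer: $400$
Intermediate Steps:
$r = - \frac{40}{9}$ ($r = \left(-8\right) \frac{1}{2} - \frac{4}{9} = -4 - \frac{4}{9} = - \frac{40}{9} \approx -4.4444$)
$15 r \frac{18}{-3} = 15 \left(- \frac{40}{9}\right) \frac{18}{-3} = - \frac{200 \cdot 18 \left(- \frac{1}{3}\right)}{3} = \left(- \frac{200}{3}\right) \left(-6\right) = 400$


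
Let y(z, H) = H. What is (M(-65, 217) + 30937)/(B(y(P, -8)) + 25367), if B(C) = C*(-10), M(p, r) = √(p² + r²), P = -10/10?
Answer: 30937/25447 + √51314/25447 ≈ 1.2246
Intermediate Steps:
P = -1 (P = -10*⅒ = -1)
B(C) = -10*C
(M(-65, 217) + 30937)/(B(y(P, -8)) + 25367) = (√((-65)² + 217²) + 30937)/(-10*(-8) + 25367) = (√(4225 + 47089) + 30937)/(80 + 25367) = (√51314 + 30937)/25447 = (30937 + √51314)*(1/25447) = 30937/25447 + √51314/25447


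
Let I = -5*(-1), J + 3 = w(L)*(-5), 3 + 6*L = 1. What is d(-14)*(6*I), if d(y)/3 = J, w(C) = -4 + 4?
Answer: -270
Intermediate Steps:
L = -⅓ (L = -½ + (⅙)*1 = -½ + ⅙ = -⅓ ≈ -0.33333)
w(C) = 0
J = -3 (J = -3 + 0*(-5) = -3 + 0 = -3)
d(y) = -9 (d(y) = 3*(-3) = -9)
I = 5
d(-14)*(6*I) = -54*5 = -9*30 = -270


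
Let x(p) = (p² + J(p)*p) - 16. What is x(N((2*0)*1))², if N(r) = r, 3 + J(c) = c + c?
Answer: 256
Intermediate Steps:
J(c) = -3 + 2*c (J(c) = -3 + (c + c) = -3 + 2*c)
x(p) = -16 + p² + p*(-3 + 2*p) (x(p) = (p² + (-3 + 2*p)*p) - 16 = (p² + p*(-3 + 2*p)) - 16 = -16 + p² + p*(-3 + 2*p))
x(N((2*0)*1))² = (-16 - 3*2*0 + 3*((2*0)*1)²)² = (-16 - 0 + 3*(0*1)²)² = (-16 - 3*0 + 3*0²)² = (-16 + 0 + 3*0)² = (-16 + 0 + 0)² = (-16)² = 256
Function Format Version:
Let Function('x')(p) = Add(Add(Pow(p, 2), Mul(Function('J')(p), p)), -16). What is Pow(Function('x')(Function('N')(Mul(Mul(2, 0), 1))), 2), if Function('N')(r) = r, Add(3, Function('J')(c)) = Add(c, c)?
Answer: 256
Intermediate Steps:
Function('J')(c) = Add(-3, Mul(2, c)) (Function('J')(c) = Add(-3, Add(c, c)) = Add(-3, Mul(2, c)))
Function('x')(p) = Add(-16, Pow(p, 2), Mul(p, Add(-3, Mul(2, p)))) (Function('x')(p) = Add(Add(Pow(p, 2), Mul(Add(-3, Mul(2, p)), p)), -16) = Add(Add(Pow(p, 2), Mul(p, Add(-3, Mul(2, p)))), -16) = Add(-16, Pow(p, 2), Mul(p, Add(-3, Mul(2, p)))))
Pow(Function('x')(Function('N')(Mul(Mul(2, 0), 1))), 2) = Pow(Add(-16, Mul(-3, Mul(Mul(2, 0), 1)), Mul(3, Pow(Mul(Mul(2, 0), 1), 2))), 2) = Pow(Add(-16, Mul(-3, Mul(0, 1)), Mul(3, Pow(Mul(0, 1), 2))), 2) = Pow(Add(-16, Mul(-3, 0), Mul(3, Pow(0, 2))), 2) = Pow(Add(-16, 0, Mul(3, 0)), 2) = Pow(Add(-16, 0, 0), 2) = Pow(-16, 2) = 256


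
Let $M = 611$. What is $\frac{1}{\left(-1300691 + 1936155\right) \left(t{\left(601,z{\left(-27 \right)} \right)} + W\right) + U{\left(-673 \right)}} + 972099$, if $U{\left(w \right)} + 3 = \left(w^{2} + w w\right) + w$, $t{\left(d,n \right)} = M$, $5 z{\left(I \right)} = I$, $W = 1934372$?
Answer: $\frac{1195305511591055107}{1229612942294} \approx 9.721 \cdot 10^{5}$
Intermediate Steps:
$z{\left(I \right)} = \frac{I}{5}$
$t{\left(d,n \right)} = 611$
$U{\left(w \right)} = -3 + w + 2 w^{2}$ ($U{\left(w \right)} = -3 + \left(\left(w^{2} + w w\right) + w\right) = -3 + \left(\left(w^{2} + w^{2}\right) + w\right) = -3 + \left(2 w^{2} + w\right) = -3 + \left(w + 2 w^{2}\right) = -3 + w + 2 w^{2}$)
$\frac{1}{\left(-1300691 + 1936155\right) \left(t{\left(601,z{\left(-27 \right)} \right)} + W\right) + U{\left(-673 \right)}} + 972099 = \frac{1}{\left(-1300691 + 1936155\right) \left(611 + 1934372\right) - \left(676 - 905858\right)} + 972099 = \frac{1}{635464 \cdot 1934983 - -905182} + 972099 = \frac{1}{1229612037112 - -905182} + 972099 = \frac{1}{1229612037112 + 905182} + 972099 = \frac{1}{1229612942294} + 972099 = \frac{1195305511591055107}{1229612942294}$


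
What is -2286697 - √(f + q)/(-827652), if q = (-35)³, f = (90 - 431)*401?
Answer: -2286697 + I*√11226/206913 ≈ -2.2867e+6 + 0.00051206*I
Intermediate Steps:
f = -136741 (f = -341*401 = -136741)
q = -42875
-2286697 - √(f + q)/(-827652) = -2286697 - √(-136741 - 42875)/(-827652) = -2286697 - √(-179616)*(-1)/827652 = -2286697 - 4*I*√11226*(-1)/827652 = -2286697 - (-1)*I*√11226/206913 = -2286697 + I*√11226/206913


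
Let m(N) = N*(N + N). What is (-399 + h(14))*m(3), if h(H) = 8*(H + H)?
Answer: -3150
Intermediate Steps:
m(N) = 2*N**2 (m(N) = N*(2*N) = 2*N**2)
h(H) = 16*H (h(H) = 8*(2*H) = 16*H)
(-399 + h(14))*m(3) = (-399 + 16*14)*(2*3**2) = (-399 + 224)*(2*9) = -175*18 = -3150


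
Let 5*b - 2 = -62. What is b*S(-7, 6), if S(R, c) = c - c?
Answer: 0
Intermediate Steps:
b = -12 (b = ⅖ + (⅕)*(-62) = ⅖ - 62/5 = -12)
S(R, c) = 0
b*S(-7, 6) = -12*0 = 0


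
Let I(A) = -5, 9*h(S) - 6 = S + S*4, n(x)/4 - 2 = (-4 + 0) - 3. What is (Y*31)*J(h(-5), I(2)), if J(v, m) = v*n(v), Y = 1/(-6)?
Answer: -5890/27 ≈ -218.15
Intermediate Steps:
n(x) = -20 (n(x) = 8 + 4*((-4 + 0) - 3) = 8 + 4*(-4 - 3) = 8 + 4*(-7) = 8 - 28 = -20)
h(S) = ⅔ + 5*S/9 (h(S) = ⅔ + (S + S*4)/9 = ⅔ + (S + 4*S)/9 = ⅔ + (5*S)/9 = ⅔ + 5*S/9)
Y = -⅙ ≈ -0.16667
J(v, m) = -20*v (J(v, m) = v*(-20) = -20*v)
(Y*31)*J(h(-5), I(2)) = (-⅙*31)*(-20*(⅔ + (5/9)*(-5))) = -(-310)*(⅔ - 25/9)/3 = -(-310)*(-19)/(3*9) = -31/6*380/9 = -5890/27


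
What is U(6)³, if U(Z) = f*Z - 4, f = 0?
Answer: -64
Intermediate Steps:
U(Z) = -4 (U(Z) = 0*Z - 4 = 0 - 4 = -4)
U(6)³ = (-4)³ = -64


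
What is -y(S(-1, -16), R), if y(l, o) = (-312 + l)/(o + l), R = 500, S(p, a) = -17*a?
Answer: 10/193 ≈ 0.051813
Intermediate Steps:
y(l, o) = (-312 + l)/(l + o)
-y(S(-1, -16), R) = -(-312 - 17*(-16))/(-17*(-16) + 500) = -(-312 + 272)/(272 + 500) = -(-40)/772 = -1*(-10/193) = 10/193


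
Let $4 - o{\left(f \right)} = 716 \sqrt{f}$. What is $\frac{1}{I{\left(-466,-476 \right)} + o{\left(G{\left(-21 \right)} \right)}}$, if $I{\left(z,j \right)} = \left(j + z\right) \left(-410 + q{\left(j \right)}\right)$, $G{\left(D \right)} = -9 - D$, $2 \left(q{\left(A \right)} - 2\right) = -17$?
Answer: $\frac{392347}{153930016537} + \frac{1432 \sqrt{3}}{153930016537} \approx 2.565 \cdot 10^{-6}$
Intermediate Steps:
$q{\left(A \right)} = - \frac{13}{2}$ ($q{\left(A \right)} = 2 + \frac{1}{2} \left(-17\right) = 2 - \frac{17}{2} = - \frac{13}{2}$)
$I{\left(z,j \right)} = - \frac{833 j}{2} - \frac{833 z}{2}$ ($I{\left(z,j \right)} = \left(j + z\right) \left(-410 - \frac{13}{2}\right) = \left(j + z\right) \left(- \frac{833}{2}\right) = - \frac{833 j}{2} - \frac{833 z}{2}$)
$o{\left(f \right)} = 4 - 716 \sqrt{f}$
$\frac{1}{I{\left(-466,-476 \right)} + o{\left(G{\left(-21 \right)} \right)}} = \frac{1}{\left(\left(- \frac{833}{2}\right) \left(-476\right) - -194089\right) + \left(4 - 716 \sqrt{-9 - -21}\right)} = \frac{1}{\left(198254 + 194089\right) + \left(4 - 716 \sqrt{-9 + 21}\right)} = \frac{1}{392343 + \left(4 - 716 \sqrt{12}\right)} = \frac{1}{392343 + \left(4 - 716 \cdot 2 \sqrt{3}\right)} = \frac{1}{392343 + \left(4 - 1432 \sqrt{3}\right)} = \frac{1}{392347 - 1432 \sqrt{3}}$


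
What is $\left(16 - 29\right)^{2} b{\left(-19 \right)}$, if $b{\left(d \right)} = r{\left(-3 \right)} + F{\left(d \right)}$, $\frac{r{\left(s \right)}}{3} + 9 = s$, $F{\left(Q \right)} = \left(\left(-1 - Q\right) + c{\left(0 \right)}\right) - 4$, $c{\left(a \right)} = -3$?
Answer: $-4225$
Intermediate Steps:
$F{\left(Q \right)} = -8 - Q$ ($F{\left(Q \right)} = \left(\left(-1 - Q\right) - 3\right) - 4 = \left(-4 - Q\right) - 4 = -8 - Q$)
$r{\left(s \right)} = -27 + 3 s$
$b{\left(d \right)} = -44 - d$ ($b{\left(d \right)} = \left(-27 + 3 \left(-3\right)\right) - \left(8 + d\right) = \left(-27 - 9\right) - \left(8 + d\right) = -36 - \left(8 + d\right) = -44 - d$)
$\left(16 - 29\right)^{2} b{\left(-19 \right)} = \left(16 - 29\right)^{2} \left(-44 - -19\right) = \left(-13\right)^{2} \left(-44 + 19\right) = 169 \left(-25\right) = -4225$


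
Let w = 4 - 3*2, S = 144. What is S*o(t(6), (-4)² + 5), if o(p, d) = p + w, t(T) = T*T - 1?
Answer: 4752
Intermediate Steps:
t(T) = -1 + T² (t(T) = T² - 1 = -1 + T²)
w = -2 (w = 4 - 6 = -2)
o(p, d) = -2 + p (o(p, d) = p - 2 = -2 + p)
S*o(t(6), (-4)² + 5) = 144*(-2 + (-1 + 6²)) = 144*(-2 + (-1 + 36)) = 144*(-2 + 35) = 144*33 = 4752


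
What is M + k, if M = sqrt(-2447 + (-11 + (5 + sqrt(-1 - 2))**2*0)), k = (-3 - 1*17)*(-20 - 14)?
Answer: 680 + I*sqrt(2458) ≈ 680.0 + 49.578*I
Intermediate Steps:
k = 680 (k = (-3 - 17)*(-34) = -20*(-34) = 680)
M = I*sqrt(2458) (M = sqrt(-2447 + (-11 + (5 + sqrt(-3))**2*0)) = sqrt(-2447 + (-11 + (5 + I*sqrt(3))**2*0)) = sqrt(-2447 + (-11 + 0)) = sqrt(-2447 - 11) = sqrt(-2458) = I*sqrt(2458) ≈ 49.578*I)
M + k = I*sqrt(2458) + 680 = 680 + I*sqrt(2458)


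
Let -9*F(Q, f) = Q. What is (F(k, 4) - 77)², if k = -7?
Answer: 470596/81 ≈ 5809.8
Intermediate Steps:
F(Q, f) = -Q/9
(F(k, 4) - 77)² = (-⅑*(-7) - 77)² = (7/9 - 77)² = (-686/9)² = 470596/81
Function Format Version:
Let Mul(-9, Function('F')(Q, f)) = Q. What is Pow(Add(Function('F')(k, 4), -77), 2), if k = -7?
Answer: Rational(470596, 81) ≈ 5809.8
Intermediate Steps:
Function('F')(Q, f) = Mul(Rational(-1, 9), Q)
Pow(Add(Function('F')(k, 4), -77), 2) = Pow(Add(Mul(Rational(-1, 9), -7), -77), 2) = Pow(Add(Rational(7, 9), -77), 2) = Pow(Rational(-686, 9), 2) = Rational(470596, 81)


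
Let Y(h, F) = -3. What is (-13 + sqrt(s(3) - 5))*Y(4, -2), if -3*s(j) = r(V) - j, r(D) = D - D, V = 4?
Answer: 39 - 6*I ≈ 39.0 - 6.0*I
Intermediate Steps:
r(D) = 0
s(j) = j/3 (s(j) = -(0 - j)/3 = -(-1)*j/3 = j/3)
(-13 + sqrt(s(3) - 5))*Y(4, -2) = (-13 + sqrt((1/3)*3 - 5))*(-3) = (-13 + sqrt(1 - 5))*(-3) = (-13 + sqrt(-4))*(-3) = (-13 + 2*I)*(-3) = 39 - 6*I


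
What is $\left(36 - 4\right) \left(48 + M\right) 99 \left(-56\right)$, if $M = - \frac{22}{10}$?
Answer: $- \frac{40626432}{5} \approx -8.1253 \cdot 10^{6}$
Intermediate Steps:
$M = - \frac{11}{5}$ ($M = \left(-22\right) \frac{1}{10} = - \frac{11}{5} \approx -2.2$)
$\left(36 - 4\right) \left(48 + M\right) 99 \left(-56\right) = \left(36 - 4\right) \left(48 - \frac{11}{5}\right) 99 \left(-56\right) = 32 \cdot \frac{229}{5} \cdot 99 \left(-56\right) = \frac{7328}{5} \cdot 99 \left(-56\right) = \frac{725472}{5} \left(-56\right) = - \frac{40626432}{5}$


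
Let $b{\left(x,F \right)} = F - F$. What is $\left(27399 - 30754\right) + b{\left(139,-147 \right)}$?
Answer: $-3355$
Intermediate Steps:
$b{\left(x,F \right)} = 0$
$\left(27399 - 30754\right) + b{\left(139,-147 \right)} = \left(27399 - 30754\right) + 0 = -3355 + 0 = -3355$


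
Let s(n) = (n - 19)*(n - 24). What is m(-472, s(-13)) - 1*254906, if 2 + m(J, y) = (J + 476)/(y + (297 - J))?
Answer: -497835320/1953 ≈ -2.5491e+5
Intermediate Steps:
s(n) = (-24 + n)*(-19 + n) (s(n) = (-19 + n)*(-24 + n) = (-24 + n)*(-19 + n))
m(J, y) = -2 + (476 + J)/(297 + y - J) (m(J, y) = -2 + (J + 476)/(y + (297 - J)) = -2 + (476 + J)/(297 + y - J))
m(-472, s(-13)) - 1*254906 = (-118 - 2*(456 + (-13)² - 43*(-13)) + 3*(-472))/(297 + (456 + (-13)² - 43*(-13)) - 1*(-472)) - 1*254906 = (-118 - 2*(456 + 169 + 559) - 1416)/(297 + (456 + 169 + 559) + 472) - 254906 = (-118 - 2*1184 - 1416)/(297 + 1184 + 472) - 254906 = (-118 - 2368 - 1416)/1953 - 254906 = (1/1953)*(-3902) - 254906 = -3902/1953 - 254906 = -497835320/1953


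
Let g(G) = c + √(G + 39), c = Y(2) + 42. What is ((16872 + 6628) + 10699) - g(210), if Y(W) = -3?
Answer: 34160 - √249 ≈ 34144.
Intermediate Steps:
c = 39 (c = -3 + 42 = 39)
g(G) = 39 + √(39 + G) (g(G) = 39 + √(G + 39) = 39 + √(39 + G))
((16872 + 6628) + 10699) - g(210) = ((16872 + 6628) + 10699) - (39 + √(39 + 210)) = (23500 + 10699) - (39 + √249) = 34199 + (-39 - √249) = 34160 - √249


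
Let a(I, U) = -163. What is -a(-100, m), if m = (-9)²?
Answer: 163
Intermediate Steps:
m = 81
-a(-100, m) = -1*(-163) = 163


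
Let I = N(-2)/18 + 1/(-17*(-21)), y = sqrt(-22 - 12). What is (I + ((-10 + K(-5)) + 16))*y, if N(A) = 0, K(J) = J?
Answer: 358*I*sqrt(34)/357 ≈ 5.8473*I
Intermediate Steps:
y = I*sqrt(34) (y = sqrt(-34) = I*sqrt(34) ≈ 5.8309*I)
I = 1/357 (I = 0/18 + 1/(-17*(-21)) = 0*(1/18) - 1/17*(-1/21) = 0 + 1/357 = 1/357 ≈ 0.0028011)
(I + ((-10 + K(-5)) + 16))*y = (1/357 + ((-10 - 5) + 16))*(I*sqrt(34)) = (1/357 + (-15 + 16))*(I*sqrt(34)) = (1/357 + 1)*(I*sqrt(34)) = 358*(I*sqrt(34))/357 = 358*I*sqrt(34)/357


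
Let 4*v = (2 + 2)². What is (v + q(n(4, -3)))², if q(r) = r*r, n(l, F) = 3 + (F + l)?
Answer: 400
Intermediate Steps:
n(l, F) = 3 + F + l
v = 4 (v = (2 + 2)²/4 = (¼)*4² = (¼)*16 = 4)
q(r) = r²
(v + q(n(4, -3)))² = (4 + (3 - 3 + 4)²)² = (4 + 4²)² = (4 + 16)² = 20² = 400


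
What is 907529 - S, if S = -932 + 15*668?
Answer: 898441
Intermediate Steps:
S = 9088 (S = -932 + 10020 = 9088)
907529 - S = 907529 - 1*9088 = 907529 - 9088 = 898441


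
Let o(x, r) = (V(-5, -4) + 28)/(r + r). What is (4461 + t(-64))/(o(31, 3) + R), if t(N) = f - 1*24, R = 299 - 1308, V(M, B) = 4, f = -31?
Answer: -13218/3011 ≈ -4.3899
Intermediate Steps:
R = -1009
o(x, r) = 16/r (o(x, r) = (4 + 28)/(r + r) = 32/((2*r)) = 32*(1/(2*r)) = 16/r)
t(N) = -55 (t(N) = -31 - 1*24 = -31 - 24 = -55)
(4461 + t(-64))/(o(31, 3) + R) = (4461 - 55)/(16/3 - 1009) = 4406/(16*(⅓) - 1009) = 4406/(16/3 - 1009) = 4406/(-3011/3) = 4406*(-3/3011) = -13218/3011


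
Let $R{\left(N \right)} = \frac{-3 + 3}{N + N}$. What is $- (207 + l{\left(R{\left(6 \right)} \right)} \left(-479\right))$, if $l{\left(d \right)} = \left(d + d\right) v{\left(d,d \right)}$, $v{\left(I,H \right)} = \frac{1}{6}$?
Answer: $-207$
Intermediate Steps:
$v{\left(I,H \right)} = \frac{1}{6}$
$R{\left(N \right)} = 0$ ($R{\left(N \right)} = \frac{0}{2 N} = 0 \frac{1}{2 N} = 0$)
$l{\left(d \right)} = \frac{d}{3}$ ($l{\left(d \right)} = \left(d + d\right) \frac{1}{6} = 2 d \frac{1}{6} = \frac{d}{3}$)
$- (207 + l{\left(R{\left(6 \right)} \right)} \left(-479\right)) = - (207 + \frac{1}{3} \cdot 0 \left(-479\right)) = - (207 + 0 \left(-479\right)) = - (207 + 0) = \left(-1\right) 207 = -207$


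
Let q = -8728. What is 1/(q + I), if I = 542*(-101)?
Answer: -1/63470 ≈ -1.5755e-5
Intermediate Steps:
I = -54742
1/(q + I) = 1/(-8728 - 54742) = 1/(-63470) = -1/63470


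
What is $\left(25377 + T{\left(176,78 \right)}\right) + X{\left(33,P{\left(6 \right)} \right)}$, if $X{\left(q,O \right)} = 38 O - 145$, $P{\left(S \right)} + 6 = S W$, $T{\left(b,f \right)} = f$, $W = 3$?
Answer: $25766$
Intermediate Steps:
$P{\left(S \right)} = -6 + 3 S$ ($P{\left(S \right)} = -6 + S 3 = -6 + 3 S$)
$X{\left(q,O \right)} = -145 + 38 O$
$\left(25377 + T{\left(176,78 \right)}\right) + X{\left(33,P{\left(6 \right)} \right)} = \left(25377 + 78\right) - \left(145 - 38 \left(-6 + 3 \cdot 6\right)\right) = 25455 - \left(145 - 38 \left(-6 + 18\right)\right) = 25455 + \left(-145 + 38 \cdot 12\right) = 25455 + \left(-145 + 456\right) = 25455 + 311 = 25766$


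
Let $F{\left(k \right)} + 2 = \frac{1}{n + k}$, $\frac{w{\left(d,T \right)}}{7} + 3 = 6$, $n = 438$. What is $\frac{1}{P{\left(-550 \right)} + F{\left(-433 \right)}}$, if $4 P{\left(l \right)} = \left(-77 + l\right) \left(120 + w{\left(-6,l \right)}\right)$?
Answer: $- \frac{20}{442071} \approx -4.5242 \cdot 10^{-5}$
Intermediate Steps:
$w{\left(d,T \right)} = 21$ ($w{\left(d,T \right)} = -21 + 7 \cdot 6 = -21 + 42 = 21$)
$F{\left(k \right)} = -2 + \frac{1}{438 + k}$
$P{\left(l \right)} = - \frac{10857}{4} + \frac{141 l}{4}$ ($P{\left(l \right)} = \frac{\left(-77 + l\right) \left(120 + 21\right)}{4} = \frac{\left(-77 + l\right) 141}{4} = \frac{-10857 + 141 l}{4} = - \frac{10857}{4} + \frac{141 l}{4}$)
$\frac{1}{P{\left(-550 \right)} + F{\left(-433 \right)}} = \frac{1}{\left(- \frac{10857}{4} + \frac{141}{4} \left(-550\right)\right) + \frac{-875 - -866}{438 - 433}} = \frac{1}{\left(- \frac{10857}{4} - \frac{38775}{2}\right) + \frac{-875 + 866}{5}} = \frac{1}{- \frac{88407}{4} + \frac{1}{5} \left(-9\right)} = \frac{1}{- \frac{88407}{4} - \frac{9}{5}} = \frac{1}{- \frac{442071}{20}} = - \frac{20}{442071}$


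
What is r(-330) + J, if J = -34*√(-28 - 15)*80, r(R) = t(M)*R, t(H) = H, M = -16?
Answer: 5280 - 2720*I*√43 ≈ 5280.0 - 17836.0*I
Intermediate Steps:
r(R) = -16*R
J = -2720*I*√43 (J = -34*I*√43*80 = -2720*I*√43 ≈ -17836.0*I)
r(-330) + J = -16*(-330) - 2720*I*√43 = 5280 - 2720*I*√43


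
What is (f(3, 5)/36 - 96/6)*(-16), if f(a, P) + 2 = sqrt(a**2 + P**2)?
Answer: 2312/9 - 4*sqrt(34)/9 ≈ 254.30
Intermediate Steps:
f(a, P) = -2 + sqrt(P**2 + a**2) (f(a, P) = -2 + sqrt(a**2 + P**2) = -2 + sqrt(P**2 + a**2))
(f(3, 5)/36 - 96/6)*(-16) = ((-2 + sqrt(5**2 + 3**2))/36 - 96/6)*(-16) = ((-2 + sqrt(25 + 9))*(1/36) - 96*1/6)*(-16) = ((-2 + sqrt(34))*(1/36) - 16)*(-16) = ((-1/18 + sqrt(34)/36) - 16)*(-16) = (-289/18 + sqrt(34)/36)*(-16) = 2312/9 - 4*sqrt(34)/9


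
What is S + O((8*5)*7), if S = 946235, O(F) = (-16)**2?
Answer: 946491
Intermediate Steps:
O(F) = 256
S + O((8*5)*7) = 946235 + 256 = 946491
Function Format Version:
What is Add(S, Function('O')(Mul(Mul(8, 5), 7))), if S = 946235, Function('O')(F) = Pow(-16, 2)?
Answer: 946491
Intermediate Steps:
Function('O')(F) = 256
Add(S, Function('O')(Mul(Mul(8, 5), 7))) = Add(946235, 256) = 946491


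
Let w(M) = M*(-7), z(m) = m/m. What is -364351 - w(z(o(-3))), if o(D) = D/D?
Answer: -364344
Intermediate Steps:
o(D) = 1
z(m) = 1
w(M) = -7*M
-364351 - w(z(o(-3))) = -364351 - (-7) = -364351 - 1*(-7) = -364351 + 7 = -364344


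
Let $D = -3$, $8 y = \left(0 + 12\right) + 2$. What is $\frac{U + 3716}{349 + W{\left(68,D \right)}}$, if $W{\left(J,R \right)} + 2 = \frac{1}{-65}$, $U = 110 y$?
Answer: $\frac{508105}{45108} \approx 11.264$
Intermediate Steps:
$y = \frac{7}{4}$ ($y = \frac{\left(0 + 12\right) + 2}{8} = \frac{12 + 2}{8} = \frac{1}{8} \cdot 14 = \frac{7}{4} \approx 1.75$)
$U = \frac{385}{2}$ ($U = 110 \cdot \frac{7}{4} = \frac{385}{2} \approx 192.5$)
$W{\left(J,R \right)} = - \frac{131}{65}$ ($W{\left(J,R \right)} = -2 + \frac{1}{-65} = -2 - \frac{1}{65} = - \frac{131}{65}$)
$\frac{U + 3716}{349 + W{\left(68,D \right)}} = \frac{\frac{385}{2} + 3716}{349 - \frac{131}{65}} = \frac{7817}{2 \cdot \frac{22554}{65}} = \frac{7817}{2} \cdot \frac{65}{22554} = \frac{508105}{45108}$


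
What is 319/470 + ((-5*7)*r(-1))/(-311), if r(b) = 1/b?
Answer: 82759/146170 ≈ 0.56618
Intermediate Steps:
319/470 + ((-5*7)*r(-1))/(-311) = 319/470 + (-5*7/(-1))/(-311) = 319*(1/470) - 35*(-1)*(-1/311) = 319/470 + 35*(-1/311) = 319/470 - 35/311 = 82759/146170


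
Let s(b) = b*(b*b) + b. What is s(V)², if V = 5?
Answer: 16900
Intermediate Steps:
s(b) = b + b³ (s(b) = b*b² + b = b³ + b = b + b³)
s(V)² = (5 + 5³)² = (5 + 125)² = 130² = 16900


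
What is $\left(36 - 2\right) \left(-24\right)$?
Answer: $-816$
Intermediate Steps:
$\left(36 - 2\right) \left(-24\right) = 34 \left(-24\right) = -816$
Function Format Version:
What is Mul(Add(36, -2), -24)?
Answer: -816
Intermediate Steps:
Mul(Add(36, -2), -24) = Mul(34, -24) = -816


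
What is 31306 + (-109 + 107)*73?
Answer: 31160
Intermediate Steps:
31306 + (-109 + 107)*73 = 31306 - 2*73 = 31306 - 146 = 31160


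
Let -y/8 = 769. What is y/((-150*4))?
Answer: 769/75 ≈ 10.253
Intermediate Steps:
y = -6152 (y = -8*769 = -6152)
y/((-150*4)) = -6152/((-150*4)) = -6152/(-600) = -6152*(-1/600) = 769/75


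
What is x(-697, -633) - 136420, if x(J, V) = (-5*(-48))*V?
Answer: -288340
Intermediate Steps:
x(J, V) = 240*V
x(-697, -633) - 136420 = 240*(-633) - 136420 = -151920 - 136420 = -288340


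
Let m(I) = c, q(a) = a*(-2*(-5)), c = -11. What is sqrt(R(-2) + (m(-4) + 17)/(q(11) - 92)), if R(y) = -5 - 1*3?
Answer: I*sqrt(69)/3 ≈ 2.7689*I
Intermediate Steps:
R(y) = -8 (R(y) = -5 - 3 = -8)
q(a) = 10*a (q(a) = a*10 = 10*a)
m(I) = -11
sqrt(R(-2) + (m(-4) + 17)/(q(11) - 92)) = sqrt(-8 + (-11 + 17)/(10*11 - 92)) = sqrt(-8 + 6/(110 - 92)) = sqrt(-8 + 6/18) = sqrt(-8 + 6*(1/18)) = sqrt(-8 + 1/3) = sqrt(-23/3) = I*sqrt(69)/3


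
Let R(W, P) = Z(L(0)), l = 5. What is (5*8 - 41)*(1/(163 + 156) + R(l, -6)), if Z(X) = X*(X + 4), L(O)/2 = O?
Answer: -1/319 ≈ -0.0031348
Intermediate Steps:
L(O) = 2*O
Z(X) = X*(4 + X)
R(W, P) = 0 (R(W, P) = (2*0)*(4 + 2*0) = 0*(4 + 0) = 0*4 = 0)
(5*8 - 41)*(1/(163 + 156) + R(l, -6)) = (5*8 - 41)*(1/(163 + 156) + 0) = (40 - 41)*(1/319 + 0) = -(1/319 + 0) = -1*1/319 = -1/319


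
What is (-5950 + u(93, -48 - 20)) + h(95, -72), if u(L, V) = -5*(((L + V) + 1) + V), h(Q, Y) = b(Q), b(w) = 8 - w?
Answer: -5827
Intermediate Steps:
h(Q, Y) = 8 - Q
u(L, V) = -5 - 10*V - 5*L (u(L, V) = -5*((1 + L + V) + V) = -5*(1 + L + 2*V) = -5 - 10*V - 5*L)
(-5950 + u(93, -48 - 20)) + h(95, -72) = (-5950 + (-5 - 10*(-48 - 20) - 5*93)) + (8 - 1*95) = (-5950 + (-5 - 10*(-68) - 465)) + (8 - 95) = (-5950 + (-5 + 680 - 465)) - 87 = (-5950 + 210) - 87 = -5740 - 87 = -5827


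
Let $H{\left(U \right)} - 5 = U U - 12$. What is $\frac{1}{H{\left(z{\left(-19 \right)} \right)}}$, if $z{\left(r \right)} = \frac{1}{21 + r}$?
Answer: $- \frac{4}{27} \approx -0.14815$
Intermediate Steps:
$H{\left(U \right)} = -7 + U^{2}$ ($H{\left(U \right)} = 5 + \left(U U - 12\right) = 5 + \left(U^{2} - 12\right) = 5 + \left(-12 + U^{2}\right) = -7 + U^{2}$)
$\frac{1}{H{\left(z{\left(-19 \right)} \right)}} = \frac{1}{-7 + \left(\frac{1}{21 - 19}\right)^{2}} = \frac{1}{-7 + \left(\frac{1}{2}\right)^{2}} = \frac{1}{-7 + \frac{1}{4}} = \frac{1}{- \frac{27}{4}} = - \frac{4}{27}$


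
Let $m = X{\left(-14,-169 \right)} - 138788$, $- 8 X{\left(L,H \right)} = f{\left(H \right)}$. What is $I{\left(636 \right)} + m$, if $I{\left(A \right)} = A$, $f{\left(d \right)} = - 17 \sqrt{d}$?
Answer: $-138152 + \frac{221 i}{8} \approx -1.3815 \cdot 10^{5} + 27.625 i$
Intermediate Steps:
$X{\left(L,H \right)} = \frac{17 \sqrt{H}}{8}$ ($X{\left(L,H \right)} = - \frac{\left(-17\right) \sqrt{H}}{8} = \frac{17 \sqrt{H}}{8}$)
$m = -138788 + \frac{221 i}{8}$ ($m = \frac{17 \sqrt{-169}}{8} - 138788 = \frac{17 \cdot 13 i}{8} - 138788 = \frac{221 i}{8} - 138788 = -138788 + \frac{221 i}{8} \approx -1.3879 \cdot 10^{5} + 27.625 i$)
$I{\left(636 \right)} + m = 636 - \left(138788 - \frac{221 i}{8}\right) = -138152 + \frac{221 i}{8}$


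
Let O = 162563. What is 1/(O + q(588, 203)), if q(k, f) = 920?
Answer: 1/163483 ≈ 6.1168e-6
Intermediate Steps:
1/(O + q(588, 203)) = 1/(162563 + 920) = 1/163483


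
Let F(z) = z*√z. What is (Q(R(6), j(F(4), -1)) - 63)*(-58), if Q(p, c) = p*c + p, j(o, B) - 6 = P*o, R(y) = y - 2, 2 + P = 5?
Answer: -3538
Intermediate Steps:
P = 3 (P = -2 + 5 = 3)
R(y) = -2 + y
F(z) = z^(3/2)
j(o, B) = 6 + 3*o
Q(p, c) = p + c*p (Q(p, c) = c*p + p = p + c*p)
(Q(R(6), j(F(4), -1)) - 63)*(-58) = ((-2 + 6)*(1 + (6 + 3*4^(3/2))) - 63)*(-58) = (4*(1 + (6 + 3*8)) - 63)*(-58) = (4*(1 + (6 + 24)) - 63)*(-58) = (4*(1 + 30) - 63)*(-58) = (4*31 - 63)*(-58) = (124 - 63)*(-58) = 61*(-58) = -3538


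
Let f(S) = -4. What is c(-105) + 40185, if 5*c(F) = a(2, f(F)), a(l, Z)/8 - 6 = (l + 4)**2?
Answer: 201261/5 ≈ 40252.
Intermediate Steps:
a(l, Z) = 48 + 8*(4 + l)**2 (a(l, Z) = 48 + 8*(l + 4)**2 = 48 + 8*(4 + l)**2)
c(F) = 336/5 (c(F) = (48 + 8*(4 + 2)**2)/5 = (48 + 8*6**2)/5 = (48 + 8*36)/5 = (48 + 288)/5 = (1/5)*336 = 336/5)
c(-105) + 40185 = 336/5 + 40185 = 201261/5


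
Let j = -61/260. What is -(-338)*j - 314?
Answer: -3933/10 ≈ -393.30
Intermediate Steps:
j = -61/260 (j = -61*1/260 = -61/260 ≈ -0.23462)
-(-338)*j - 314 = -(-338)*(-61)/260 - 314 = -338*61/260 - 314 = -793/10 - 314 = -3933/10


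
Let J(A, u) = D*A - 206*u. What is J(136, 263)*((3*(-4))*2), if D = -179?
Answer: 1884528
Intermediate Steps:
J(A, u) = -206*u - 179*A (J(A, u) = -179*A - 206*u = -206*u - 179*A)
J(136, 263)*((3*(-4))*2) = (-206*263 - 179*136)*((3*(-4))*2) = (-54178 - 24344)*(-12*2) = -78522*(-24) = 1884528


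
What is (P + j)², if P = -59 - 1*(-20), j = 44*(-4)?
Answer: 46225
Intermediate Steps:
j = -176
P = -39 (P = -59 + 20 = -39)
(P + j)² = (-39 - 176)² = (-215)² = 46225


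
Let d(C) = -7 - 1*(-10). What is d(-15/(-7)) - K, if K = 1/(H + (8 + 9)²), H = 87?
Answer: 1127/376 ≈ 2.9973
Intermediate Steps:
d(C) = 3 (d(C) = -7 + 10 = 3)
K = 1/376 (K = 1/(87 + (8 + 9)²) = 1/(87 + 17²) = 1/(87 + 289) = 1/376 ≈ 0.0026596)
d(-15/(-7)) - K = 3 - 1*1/376 = 3 - 1/376 = 1127/376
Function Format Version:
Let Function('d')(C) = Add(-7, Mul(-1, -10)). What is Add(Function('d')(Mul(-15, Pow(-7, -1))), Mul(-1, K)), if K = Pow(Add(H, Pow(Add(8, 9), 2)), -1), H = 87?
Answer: Rational(1127, 376) ≈ 2.9973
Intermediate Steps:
Function('d')(C) = 3 (Function('d')(C) = Add(-7, 10) = 3)
K = Rational(1, 376) (K = Pow(Add(87, Pow(Add(8, 9), 2)), -1) = Pow(Add(87, Pow(17, 2)), -1) = Pow(Add(87, 289), -1) = Pow(376, -1) = Rational(1, 376) ≈ 0.0026596)
Add(Function('d')(Mul(-15, Pow(-7, -1))), Mul(-1, K)) = Add(3, Mul(-1, Rational(1, 376))) = Add(3, Rational(-1, 376)) = Rational(1127, 376)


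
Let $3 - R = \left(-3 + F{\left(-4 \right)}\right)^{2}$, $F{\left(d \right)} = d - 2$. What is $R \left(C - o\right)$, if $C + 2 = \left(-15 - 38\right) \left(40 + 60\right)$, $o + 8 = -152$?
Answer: $401076$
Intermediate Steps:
$F{\left(d \right)} = -2 + d$ ($F{\left(d \right)} = d - 2 = -2 + d$)
$o = -160$ ($o = -8 - 152 = -160$)
$R = -78$ ($R = 3 - \left(-3 - 6\right)^{2} = 3 - \left(-9\right)^{2} = 3 - 81 = -78$)
$C = -5302$ ($C = -2 + \left(-15 - 38\right) \left(40 + 60\right) = -2 - 5300 = -5302$)
$R \left(C - o\right) = - 78 \left(-5302 - -160\right) = - 78 \left(-5302 + 160\right) = \left(-78\right) \left(-5142\right) = 401076$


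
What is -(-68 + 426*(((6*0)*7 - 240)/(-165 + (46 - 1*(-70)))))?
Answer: -98908/49 ≈ -2018.5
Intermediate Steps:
-(-68 + 426*(((6*0)*7 - 240)/(-165 + (46 - 1*(-70))))) = -(-68 + 426*((0*7 - 240)/(-165 + (46 + 70)))) = -(-68 + 426*((0 - 240)/(-165 + 116))) = -(-68 + 426*(-240/(-49))) = -(-68 + 426*(-240*(-1/49))) = -(-68 + 426*(240/49)) = -(-68 + 102240/49) = -1*98908/49 = -98908/49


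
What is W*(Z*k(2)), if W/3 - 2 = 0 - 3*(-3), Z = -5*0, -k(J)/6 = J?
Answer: 0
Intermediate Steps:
k(J) = -6*J
Z = 0
W = 33 (W = 6 + 3*(0 - 3*(-3)) = 6 + 3*(0 + 9) = 6 + 3*9 = 6 + 27 = 33)
W*(Z*k(2)) = 33*(0*(-6*2)) = 33*(0*(-12)) = 33*0 = 0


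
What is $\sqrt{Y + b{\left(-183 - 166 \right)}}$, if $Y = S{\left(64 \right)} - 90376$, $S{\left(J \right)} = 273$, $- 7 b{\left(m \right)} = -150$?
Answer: $\frac{i \sqrt{4413997}}{7} \approx 300.14 i$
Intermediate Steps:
$b{\left(m \right)} = \frac{150}{7}$ ($b{\left(m \right)} = \left(- \frac{1}{7}\right) \left(-150\right) = \frac{150}{7}$)
$Y = -90103$ ($Y = 273 - 90376 = -90103$)
$\sqrt{Y + b{\left(-183 - 166 \right)}} = \sqrt{-90103 + \frac{150}{7}} = \sqrt{- \frac{630571}{7}} = \frac{i \sqrt{4413997}}{7}$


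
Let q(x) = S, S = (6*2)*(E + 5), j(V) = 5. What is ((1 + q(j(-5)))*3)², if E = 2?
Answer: 65025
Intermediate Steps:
S = 84 (S = (6*2)*(2 + 5) = 12*7 = 84)
q(x) = 84
((1 + q(j(-5)))*3)² = ((1 + 84)*3)² = (85*3)² = 255² = 65025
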